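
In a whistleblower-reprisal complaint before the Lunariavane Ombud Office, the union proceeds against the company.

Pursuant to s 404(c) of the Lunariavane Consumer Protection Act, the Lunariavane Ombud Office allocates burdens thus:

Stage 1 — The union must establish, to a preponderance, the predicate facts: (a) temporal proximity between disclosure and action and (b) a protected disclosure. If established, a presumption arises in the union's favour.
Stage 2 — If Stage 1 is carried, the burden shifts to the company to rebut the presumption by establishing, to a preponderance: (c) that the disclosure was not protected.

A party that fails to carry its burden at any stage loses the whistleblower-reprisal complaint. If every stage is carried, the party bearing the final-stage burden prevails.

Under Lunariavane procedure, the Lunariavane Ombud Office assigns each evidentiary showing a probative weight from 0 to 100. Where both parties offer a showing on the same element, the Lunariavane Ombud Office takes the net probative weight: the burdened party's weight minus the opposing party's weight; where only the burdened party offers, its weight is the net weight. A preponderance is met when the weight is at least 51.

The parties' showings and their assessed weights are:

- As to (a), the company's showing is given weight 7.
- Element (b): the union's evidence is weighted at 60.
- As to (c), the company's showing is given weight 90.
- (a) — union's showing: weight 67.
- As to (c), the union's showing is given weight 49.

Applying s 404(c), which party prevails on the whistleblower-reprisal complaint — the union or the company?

union

Stage 1 — burden on union; standard: a preponderance (weight is at least 51).
    (a): 67 − 7 = 60 ≥ 51 [met]
    (b): 60 ≥ 51 [met]
  Stage 1 is satisfied; the onus moves to the company.
Stage 2 — burden on company; standard: a preponderance (weight is at least 51).
    (c): 90 − 49 = 41 < 51 [not met]
  Not every element is met, so the company fails to carry Stage 2.
The analysis ends at Stage 2; the union prevails.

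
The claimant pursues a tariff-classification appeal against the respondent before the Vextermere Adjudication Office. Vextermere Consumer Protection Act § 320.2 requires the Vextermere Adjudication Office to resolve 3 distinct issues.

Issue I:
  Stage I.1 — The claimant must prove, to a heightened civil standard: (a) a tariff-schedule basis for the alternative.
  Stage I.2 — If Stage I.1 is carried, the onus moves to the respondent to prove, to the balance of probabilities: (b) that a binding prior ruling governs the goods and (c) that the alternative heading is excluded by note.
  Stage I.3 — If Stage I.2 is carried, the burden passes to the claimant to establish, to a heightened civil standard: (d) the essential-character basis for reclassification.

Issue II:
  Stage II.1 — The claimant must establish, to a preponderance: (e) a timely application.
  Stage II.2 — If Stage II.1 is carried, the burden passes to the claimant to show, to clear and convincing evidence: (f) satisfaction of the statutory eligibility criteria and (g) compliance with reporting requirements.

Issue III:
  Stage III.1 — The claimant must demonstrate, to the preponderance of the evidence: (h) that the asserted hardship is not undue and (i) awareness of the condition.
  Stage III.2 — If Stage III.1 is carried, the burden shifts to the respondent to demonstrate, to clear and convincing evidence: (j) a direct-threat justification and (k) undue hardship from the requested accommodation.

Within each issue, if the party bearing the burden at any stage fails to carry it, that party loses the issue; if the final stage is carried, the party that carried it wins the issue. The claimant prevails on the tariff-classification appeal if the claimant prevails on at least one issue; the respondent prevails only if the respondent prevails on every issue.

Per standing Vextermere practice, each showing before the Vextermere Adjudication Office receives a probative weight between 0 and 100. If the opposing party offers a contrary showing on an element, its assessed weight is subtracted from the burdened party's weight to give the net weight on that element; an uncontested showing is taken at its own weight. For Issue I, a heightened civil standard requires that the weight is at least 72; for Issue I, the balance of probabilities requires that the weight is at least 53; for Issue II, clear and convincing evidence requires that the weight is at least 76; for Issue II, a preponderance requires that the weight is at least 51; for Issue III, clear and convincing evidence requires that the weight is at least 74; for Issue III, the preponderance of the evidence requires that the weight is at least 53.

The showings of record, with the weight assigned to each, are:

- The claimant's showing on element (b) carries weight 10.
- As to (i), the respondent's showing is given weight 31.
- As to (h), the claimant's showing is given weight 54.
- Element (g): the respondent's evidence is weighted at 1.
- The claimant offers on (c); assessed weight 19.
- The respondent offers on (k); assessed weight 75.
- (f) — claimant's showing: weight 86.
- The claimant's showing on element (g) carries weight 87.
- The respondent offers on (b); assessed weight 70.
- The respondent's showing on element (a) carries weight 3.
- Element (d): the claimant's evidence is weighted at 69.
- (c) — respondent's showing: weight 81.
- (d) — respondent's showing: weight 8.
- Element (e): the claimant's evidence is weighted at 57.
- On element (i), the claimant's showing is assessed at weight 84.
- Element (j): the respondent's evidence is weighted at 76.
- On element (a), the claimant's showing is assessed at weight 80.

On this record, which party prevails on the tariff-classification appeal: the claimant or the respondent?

claimant

— Issue I —
Stage I.1 — burden on claimant; standard: a heightened civil standard (weight is at least 72).
    (a): 80 − 3 = 77 ≥ 72 [met]
  The claimant carries Stage I.1; the respondent now bears the burden.
Stage I.2 — burden on respondent; standard: the balance of probabilities (weight is at least 53).
    (b): 70 − 10 = 60 ≥ 53 [met]
    (c): 81 − 19 = 62 ≥ 53 [met]
  All elements met. The burden passes to the claimant.
Stage I.3 — burden on claimant; standard: a heightened civil standard (weight is at least 72).
    (d): 69 − 8 = 61 < 72 [not met]
  Not every element is met, so the claimant fails to carry Stage I.3.
The analysis ends at Stage I.3; the respondent prevails on this issue.
— Issue II —
Stage II.1 (claimant, a preponderance, weight is at least 51): (e) 57 ≥ 51 — meets.
  Stage II.1 is satisfied; the claimant continues to bear the burden.
Stage II.2 (claimant, clear and convincing evidence, weight is at least 76): (f) 86 ≥ 76 — meets; (g) net 87−1=86 ≥ 76 — meets.
  All elements met at the final stage.
With every stage satisfied, the claimant prevails on this issue.
— Issue III —
Stage III.1 (claimant, the preponderance of the evidence, weight is at least 53): (h) 54 ≥ 53 — meets; (i) net 84−31=53 ≥ 53 — meets.
  All elements met. The burden passes to the respondent.
Stage III.2 (respondent, clear and convincing evidence, weight is at least 74): (j) 76 ≥ 74 — meets; (k) 75 ≥ 74 — meets.
  Stage III.2 carried; the final stage is satisfied.
All stages carried — the respondent prevails on this issue.
Per-issue: Issue I → respondent; Issue II → claimant; Issue III → respondent. The claimant must prevail on at least one issue; overall, the claimant prevails.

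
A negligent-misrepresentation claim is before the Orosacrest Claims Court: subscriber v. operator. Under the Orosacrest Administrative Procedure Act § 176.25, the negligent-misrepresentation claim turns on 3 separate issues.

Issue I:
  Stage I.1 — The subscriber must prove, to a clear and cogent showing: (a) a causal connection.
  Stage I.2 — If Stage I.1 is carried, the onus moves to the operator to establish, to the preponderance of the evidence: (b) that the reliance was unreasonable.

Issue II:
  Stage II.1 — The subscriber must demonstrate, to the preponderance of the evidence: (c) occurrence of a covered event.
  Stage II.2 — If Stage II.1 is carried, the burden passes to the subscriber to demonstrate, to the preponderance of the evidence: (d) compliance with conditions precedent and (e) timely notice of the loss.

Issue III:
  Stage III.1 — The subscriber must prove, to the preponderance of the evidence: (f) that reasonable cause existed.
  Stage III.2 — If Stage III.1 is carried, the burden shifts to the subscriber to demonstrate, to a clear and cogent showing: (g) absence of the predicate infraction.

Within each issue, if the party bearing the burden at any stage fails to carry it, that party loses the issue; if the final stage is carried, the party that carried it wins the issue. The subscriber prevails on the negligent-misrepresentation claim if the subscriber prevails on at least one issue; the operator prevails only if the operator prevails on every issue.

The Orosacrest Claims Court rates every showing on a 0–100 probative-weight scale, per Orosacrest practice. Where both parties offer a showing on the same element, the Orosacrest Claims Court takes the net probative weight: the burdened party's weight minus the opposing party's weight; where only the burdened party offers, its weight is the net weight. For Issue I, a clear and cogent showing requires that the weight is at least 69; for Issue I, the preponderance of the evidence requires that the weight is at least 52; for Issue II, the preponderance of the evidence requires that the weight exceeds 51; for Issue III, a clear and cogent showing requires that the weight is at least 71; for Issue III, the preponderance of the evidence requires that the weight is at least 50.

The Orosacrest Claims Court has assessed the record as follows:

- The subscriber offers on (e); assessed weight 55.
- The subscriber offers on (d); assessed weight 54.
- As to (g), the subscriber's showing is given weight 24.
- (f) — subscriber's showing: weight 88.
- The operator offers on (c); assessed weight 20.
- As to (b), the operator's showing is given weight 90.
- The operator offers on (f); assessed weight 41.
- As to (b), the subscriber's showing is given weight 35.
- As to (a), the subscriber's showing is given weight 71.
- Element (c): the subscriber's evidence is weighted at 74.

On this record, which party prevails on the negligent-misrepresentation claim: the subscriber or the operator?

subscriber

— Issue I —
At Stage I.1 the subscriber must meet a clear and cogent showing (weight is at least 69): on (a) the weight is 71, which does reach 69, so (a) meets the standard.
  Stage I.1 is satisfied; the onus moves to the operator.
At Stage I.2 the operator must meet the preponderance of the evidence (weight is at least 52): on (b) the weight is 90 less the opposing 35 gives net 55, which does reach 52, so (b) meets the standard.
  Stage I.2 carried; the final stage is satisfied.
All stages carried — the operator prevails on this issue.
— Issue II —
Stage II.1 (subscriber, the preponderance of the evidence, weight exceeds 51): (c) net 74−20=54 > 51 — meets.
  All elements met. The subscriber retains the burden for Stage II.2.
Stage II.2 (subscriber, the preponderance of the evidence, weight exceeds 51): (d) 54 > 51 — meets; (e) 55 > 51 — meets.
  The subscriber carries the last stage.
Every stage carried; the subscriber prevails on this issue.
— Issue III —
At Stage III.1 the subscriber must meet the preponderance of the evidence (weight is at least 50): on (f) the weight is 88 less the opposing 41 gives net 47, < 50, so (f) does not meet the standard.
  The subscriber does not carry Stage III.1.
The operator prevails on this issue.
Per-issue: Issue I → operator; Issue II → subscriber; Issue III → operator. The subscriber must prevail on at least one issue; overall, the subscriber prevails.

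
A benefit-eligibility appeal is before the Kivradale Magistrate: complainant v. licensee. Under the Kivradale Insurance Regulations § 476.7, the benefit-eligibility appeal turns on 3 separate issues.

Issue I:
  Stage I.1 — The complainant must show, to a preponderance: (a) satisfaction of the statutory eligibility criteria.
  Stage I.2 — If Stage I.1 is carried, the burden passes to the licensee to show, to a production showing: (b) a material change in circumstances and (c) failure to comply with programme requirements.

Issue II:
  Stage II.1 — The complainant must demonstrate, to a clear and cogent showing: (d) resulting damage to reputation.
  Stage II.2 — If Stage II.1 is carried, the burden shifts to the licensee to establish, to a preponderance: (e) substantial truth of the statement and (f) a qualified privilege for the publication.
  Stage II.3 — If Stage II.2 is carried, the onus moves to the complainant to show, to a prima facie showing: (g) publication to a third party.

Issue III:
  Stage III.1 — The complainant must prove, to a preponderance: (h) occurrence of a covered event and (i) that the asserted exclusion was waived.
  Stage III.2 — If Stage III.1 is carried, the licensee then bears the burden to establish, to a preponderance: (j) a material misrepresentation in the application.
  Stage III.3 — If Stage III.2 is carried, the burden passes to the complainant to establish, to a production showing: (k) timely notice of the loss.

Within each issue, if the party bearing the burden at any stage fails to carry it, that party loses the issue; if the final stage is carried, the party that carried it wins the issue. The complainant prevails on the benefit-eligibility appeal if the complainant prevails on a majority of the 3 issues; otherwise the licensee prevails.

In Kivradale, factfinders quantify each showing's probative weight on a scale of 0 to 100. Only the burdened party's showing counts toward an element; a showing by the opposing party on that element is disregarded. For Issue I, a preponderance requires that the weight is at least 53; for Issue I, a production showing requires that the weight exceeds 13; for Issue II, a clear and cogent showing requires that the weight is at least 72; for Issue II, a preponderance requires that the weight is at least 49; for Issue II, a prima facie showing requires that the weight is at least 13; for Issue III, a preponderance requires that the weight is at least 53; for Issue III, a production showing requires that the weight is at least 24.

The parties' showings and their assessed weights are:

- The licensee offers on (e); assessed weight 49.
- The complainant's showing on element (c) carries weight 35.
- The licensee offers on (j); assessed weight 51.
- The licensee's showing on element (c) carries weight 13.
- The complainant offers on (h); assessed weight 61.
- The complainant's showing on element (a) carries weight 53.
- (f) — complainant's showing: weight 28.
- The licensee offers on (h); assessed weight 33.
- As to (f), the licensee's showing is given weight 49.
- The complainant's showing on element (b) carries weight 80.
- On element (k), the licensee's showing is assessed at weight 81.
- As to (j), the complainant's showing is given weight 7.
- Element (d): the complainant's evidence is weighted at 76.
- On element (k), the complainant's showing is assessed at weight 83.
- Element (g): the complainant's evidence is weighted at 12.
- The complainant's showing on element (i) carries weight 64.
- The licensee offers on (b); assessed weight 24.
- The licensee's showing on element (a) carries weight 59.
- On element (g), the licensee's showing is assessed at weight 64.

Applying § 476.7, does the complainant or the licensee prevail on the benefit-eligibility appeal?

complainant

— Issue I —
Stage I.1 (complainant, a preponderance, weight is at least 53): (a) 53 (licensee's 59 disregarded) ≥ 53 — meets.
  All elements met. The burden passes to the licensee.
Stage I.2 (licensee, a production showing, weight exceeds 13): (b) 24 (complainant's 80 disregarded) > 13 — meets; (c) 13 (complainant's 35 disregarded) ≤ 13 — fails.
  Not every element is met, so the licensee fails to carry Stage I.2.
So the complainant prevails on this issue.
— Issue II —
Stage II.1 — burden on complainant; standard: a clear and cogent showing (weight is at least 72).
    (d): 76 ≥ 72 [met]
  The complainant carries Stage II.1; the licensee now bears the burden.
Stage II.2 — burden on licensee; standard: a preponderance (weight is at least 49).
    (e): 49 ≥ 49 [met]
    (f): 49 (complainant's 28 disregarded) ≥ 49 [met]
  The licensee carries Stage II.2; the complainant now bears the burden.
Stage II.3 — burden on complainant; standard: a prima facie showing (weight is at least 13).
    (g): 12 (licensee's 64 disregarded) < 13 [not met]
  Not every element is met, so the complainant fails to carry Stage II.3.
The analysis ends at Stage II.3; the licensee prevails on this issue.
— Issue III —
Stage III.1 (complainant, a preponderance, weight is at least 53): (h) 61 (licensee's 33 disregarded) ≥ 53 — meets; (i) 64 ≥ 53 — meets.
  The complainant carries Stage III.1; the licensee now bears the burden.
Stage III.2 (licensee, a preponderance, weight is at least 53): (j) 51 (complainant's 7 disregarded) < 53 — fails.
  Stage III.2 not carried; the licensee fails its burden.
So the complainant prevails on this issue.
Per-issue: Issue I → complainant; Issue II → licensee; Issue III → complainant. The complainant must prevail on a majority of issues; overall, the complainant prevails.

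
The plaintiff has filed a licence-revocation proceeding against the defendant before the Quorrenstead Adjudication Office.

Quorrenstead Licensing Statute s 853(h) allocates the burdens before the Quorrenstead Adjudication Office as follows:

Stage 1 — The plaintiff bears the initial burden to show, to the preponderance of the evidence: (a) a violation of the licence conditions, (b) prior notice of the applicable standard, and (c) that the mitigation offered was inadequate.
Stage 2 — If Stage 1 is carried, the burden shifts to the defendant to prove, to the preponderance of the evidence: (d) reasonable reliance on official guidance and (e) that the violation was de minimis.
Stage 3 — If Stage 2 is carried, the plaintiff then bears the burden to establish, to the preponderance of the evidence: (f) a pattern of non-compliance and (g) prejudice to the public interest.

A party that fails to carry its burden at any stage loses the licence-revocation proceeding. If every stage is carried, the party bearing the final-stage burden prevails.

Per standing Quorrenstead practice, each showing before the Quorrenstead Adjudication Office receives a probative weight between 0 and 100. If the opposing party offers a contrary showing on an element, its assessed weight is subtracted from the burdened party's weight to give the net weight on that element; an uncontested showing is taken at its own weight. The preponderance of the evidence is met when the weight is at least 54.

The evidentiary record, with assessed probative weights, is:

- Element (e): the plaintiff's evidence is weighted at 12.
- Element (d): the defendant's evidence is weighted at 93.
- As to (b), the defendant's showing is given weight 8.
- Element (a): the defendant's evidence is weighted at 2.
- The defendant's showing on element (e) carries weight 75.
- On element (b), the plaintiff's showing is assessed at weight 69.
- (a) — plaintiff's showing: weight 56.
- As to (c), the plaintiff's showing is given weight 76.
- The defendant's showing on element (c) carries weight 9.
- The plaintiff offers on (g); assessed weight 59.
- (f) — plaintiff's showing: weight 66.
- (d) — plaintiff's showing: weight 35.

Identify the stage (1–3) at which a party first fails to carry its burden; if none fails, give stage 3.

stage 3

Stage 1 (plaintiff, the preponderance of the evidence, weight is at least 54): (a) net 56−2=54 ≥ 54 — meets; (b) net 69−8=61 ≥ 54 — meets; (c) net 76−9=67 ≥ 54 — meets.
  All elements met. The burden passes to the defendant.
Stage 2 (defendant, the preponderance of the evidence, weight is at least 54): (d) net 93−35=58 ≥ 54 — meets; (e) net 75−12=63 ≥ 54 — meets.
  Stage 2 carried; the burden shifts to the plaintiff.
Stage 3 (plaintiff, the preponderance of the evidence, weight is at least 54): (f) 66 ≥ 54 — meets; (g) 59 ≥ 54 — meets.
  Stage 3 carried; the final stage is satisfied.
With every stage satisfied, the plaintiff prevails.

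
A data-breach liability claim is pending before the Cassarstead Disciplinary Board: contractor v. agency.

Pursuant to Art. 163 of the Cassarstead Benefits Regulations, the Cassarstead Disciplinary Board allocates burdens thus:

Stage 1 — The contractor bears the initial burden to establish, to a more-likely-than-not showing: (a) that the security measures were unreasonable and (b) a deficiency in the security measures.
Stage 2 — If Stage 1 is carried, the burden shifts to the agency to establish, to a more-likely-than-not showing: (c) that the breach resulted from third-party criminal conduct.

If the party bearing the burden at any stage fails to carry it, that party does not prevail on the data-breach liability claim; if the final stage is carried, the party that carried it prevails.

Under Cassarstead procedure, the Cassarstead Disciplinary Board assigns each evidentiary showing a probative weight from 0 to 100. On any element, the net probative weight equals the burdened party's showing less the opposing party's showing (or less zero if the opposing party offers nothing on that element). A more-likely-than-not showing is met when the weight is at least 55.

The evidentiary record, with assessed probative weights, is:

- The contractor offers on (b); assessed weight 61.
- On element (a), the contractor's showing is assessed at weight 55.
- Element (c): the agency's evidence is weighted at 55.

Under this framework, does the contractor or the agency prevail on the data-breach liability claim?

agency

At Stage 1 the contractor must meet a more-likely-than-not showing (weight is at least 55): on (a) the weight is 55, which does reach 55, so (a) meets the standard; on (b) the weight is 61, which does reach 55, so (b) meets the standard.
  All elements met. The burden passes to the agency.
At Stage 2 the agency must meet a more-likely-than-not showing (weight is at least 55): on (c) the weight is 55, which does reach 55, so (c) meets the standard.
  Stage 2 carried; the final stage is satisfied.
Every stage carried; the agency prevails.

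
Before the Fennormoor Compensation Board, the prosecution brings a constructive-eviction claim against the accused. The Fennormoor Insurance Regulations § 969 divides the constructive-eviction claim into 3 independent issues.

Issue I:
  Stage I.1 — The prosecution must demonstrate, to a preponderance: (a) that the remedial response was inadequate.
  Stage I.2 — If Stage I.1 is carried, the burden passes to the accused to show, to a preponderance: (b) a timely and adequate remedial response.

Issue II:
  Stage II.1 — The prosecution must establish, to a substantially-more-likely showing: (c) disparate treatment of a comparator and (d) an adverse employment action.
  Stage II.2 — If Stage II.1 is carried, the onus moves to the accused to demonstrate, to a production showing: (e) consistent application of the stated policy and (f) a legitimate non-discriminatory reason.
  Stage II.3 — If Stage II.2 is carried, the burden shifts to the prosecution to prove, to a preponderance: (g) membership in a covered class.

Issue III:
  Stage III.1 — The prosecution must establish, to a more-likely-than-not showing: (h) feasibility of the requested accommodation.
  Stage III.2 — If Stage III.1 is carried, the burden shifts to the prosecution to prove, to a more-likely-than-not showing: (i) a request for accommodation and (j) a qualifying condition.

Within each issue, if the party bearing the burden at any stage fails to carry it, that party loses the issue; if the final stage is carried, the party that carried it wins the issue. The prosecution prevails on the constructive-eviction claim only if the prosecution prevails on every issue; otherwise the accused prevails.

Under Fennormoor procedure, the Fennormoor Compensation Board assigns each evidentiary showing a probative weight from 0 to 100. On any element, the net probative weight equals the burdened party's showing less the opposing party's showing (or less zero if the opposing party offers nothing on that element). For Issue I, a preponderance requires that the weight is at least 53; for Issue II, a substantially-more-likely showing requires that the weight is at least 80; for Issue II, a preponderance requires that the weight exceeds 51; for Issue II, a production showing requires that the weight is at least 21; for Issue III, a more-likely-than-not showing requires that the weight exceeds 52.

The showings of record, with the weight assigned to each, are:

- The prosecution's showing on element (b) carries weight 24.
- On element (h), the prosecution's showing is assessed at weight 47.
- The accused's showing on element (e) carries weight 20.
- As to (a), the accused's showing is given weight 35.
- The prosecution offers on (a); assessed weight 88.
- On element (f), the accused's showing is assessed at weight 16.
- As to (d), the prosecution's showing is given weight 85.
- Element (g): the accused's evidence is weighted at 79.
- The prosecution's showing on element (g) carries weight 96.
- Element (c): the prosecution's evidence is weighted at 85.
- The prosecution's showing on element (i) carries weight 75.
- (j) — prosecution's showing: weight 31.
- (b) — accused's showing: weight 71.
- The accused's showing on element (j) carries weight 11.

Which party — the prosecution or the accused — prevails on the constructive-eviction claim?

— Issue I —
Stage I.1 (prosecution, a preponderance, weight is at least 53): (a) net 88−35=53 ≥ 53 — meets.
  Stage I.1 is satisfied; the onus moves to the accused.
Stage I.2 (accused, a preponderance, weight is at least 53): (b) net 71−24=47 < 53 — fails.
  The accused does not carry Stage I.2.
The analysis ends at Stage I.2; the prosecution prevails on this issue.
— Issue II —
Stage II.1 — burden on prosecution; standard: a substantially-more-likely showing (weight is at least 80).
    (c): 85 ≥ 80 [met]
    (d): 85 ≥ 80 [met]
  Stage II.1 is satisfied; the onus moves to the accused.
Stage II.2 — burden on accused; standard: a production showing (weight is at least 21).
    (e): 20 < 21 [not met]
    (f): 16 < 21 [not met]
  Not every element is met, so the accused fails to carry Stage II.2.
The analysis ends at Stage II.2; the prosecution prevails on this issue.
— Issue III —
Stage III.1 — burden on prosecution; standard: a more-likely-than-not showing (weight exceeds 52).
    (h): 47 ≤ 52 [not met]
  The prosecution does not carry Stage III.1.
The analysis ends at Stage III.1; the accused prevails on this issue.
Per-issue: Issue I → prosecution; Issue II → prosecution; Issue III → accused. The prosecution must prevail on every issue; overall, the accused prevails.

accused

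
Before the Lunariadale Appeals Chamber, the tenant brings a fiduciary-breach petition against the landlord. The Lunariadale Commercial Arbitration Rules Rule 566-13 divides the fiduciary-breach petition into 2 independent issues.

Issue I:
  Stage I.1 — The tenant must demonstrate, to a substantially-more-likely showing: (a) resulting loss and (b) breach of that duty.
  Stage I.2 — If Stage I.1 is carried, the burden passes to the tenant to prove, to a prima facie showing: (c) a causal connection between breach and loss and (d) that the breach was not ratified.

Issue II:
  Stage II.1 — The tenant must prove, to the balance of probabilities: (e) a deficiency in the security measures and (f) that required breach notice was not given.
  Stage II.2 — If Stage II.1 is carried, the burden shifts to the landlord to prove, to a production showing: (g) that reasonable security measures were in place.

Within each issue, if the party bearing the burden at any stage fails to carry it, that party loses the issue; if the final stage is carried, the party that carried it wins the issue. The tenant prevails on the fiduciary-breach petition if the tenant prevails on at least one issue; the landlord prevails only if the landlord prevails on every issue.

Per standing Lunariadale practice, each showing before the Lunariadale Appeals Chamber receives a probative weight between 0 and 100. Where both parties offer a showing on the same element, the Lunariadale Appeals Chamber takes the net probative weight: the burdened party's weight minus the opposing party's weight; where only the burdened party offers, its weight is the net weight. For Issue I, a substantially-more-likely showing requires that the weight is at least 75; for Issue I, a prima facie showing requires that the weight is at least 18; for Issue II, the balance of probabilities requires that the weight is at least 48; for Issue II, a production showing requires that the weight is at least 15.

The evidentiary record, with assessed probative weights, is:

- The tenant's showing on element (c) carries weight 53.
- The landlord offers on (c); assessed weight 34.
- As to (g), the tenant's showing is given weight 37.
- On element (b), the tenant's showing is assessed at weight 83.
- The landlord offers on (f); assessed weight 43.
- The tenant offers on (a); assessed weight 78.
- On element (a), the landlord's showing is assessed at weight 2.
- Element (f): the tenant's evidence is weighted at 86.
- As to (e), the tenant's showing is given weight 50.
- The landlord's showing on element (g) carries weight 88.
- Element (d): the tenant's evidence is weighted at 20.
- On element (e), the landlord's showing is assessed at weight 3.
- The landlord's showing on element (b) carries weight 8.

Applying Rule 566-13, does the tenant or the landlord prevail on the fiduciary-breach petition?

tenant

— Issue I —
Stage I.1 — burden on tenant; standard: a substantially-more-likely showing (weight is at least 75).
    (a): 78 − 2 = 76 ≥ 75 [met]
    (b): 83 − 8 = 75 ≥ 75 [met]
  All elements met. The tenant retains the burden for Stage I.2.
Stage I.2 — burden on tenant; standard: a prima facie showing (weight is at least 18).
    (c): 53 − 34 = 19 ≥ 18 [met]
    (d): 20 ≥ 18 [met]
  Stage I.2 carried; the final stage is satisfied.
Every stage carried; the tenant prevails on this issue.
— Issue II —
Stage II.1 (tenant, the balance of probabilities, weight is at least 48): (e) net 50−3=47 < 48 — fails; (f) net 86−43=43 < 48 — fails.
  Not every element is met, so the tenant fails to carry Stage II.1.
So the landlord prevails on this issue.
Per-issue: Issue I → tenant; Issue II → landlord. The tenant must prevail on at least one issue; overall, the tenant prevails.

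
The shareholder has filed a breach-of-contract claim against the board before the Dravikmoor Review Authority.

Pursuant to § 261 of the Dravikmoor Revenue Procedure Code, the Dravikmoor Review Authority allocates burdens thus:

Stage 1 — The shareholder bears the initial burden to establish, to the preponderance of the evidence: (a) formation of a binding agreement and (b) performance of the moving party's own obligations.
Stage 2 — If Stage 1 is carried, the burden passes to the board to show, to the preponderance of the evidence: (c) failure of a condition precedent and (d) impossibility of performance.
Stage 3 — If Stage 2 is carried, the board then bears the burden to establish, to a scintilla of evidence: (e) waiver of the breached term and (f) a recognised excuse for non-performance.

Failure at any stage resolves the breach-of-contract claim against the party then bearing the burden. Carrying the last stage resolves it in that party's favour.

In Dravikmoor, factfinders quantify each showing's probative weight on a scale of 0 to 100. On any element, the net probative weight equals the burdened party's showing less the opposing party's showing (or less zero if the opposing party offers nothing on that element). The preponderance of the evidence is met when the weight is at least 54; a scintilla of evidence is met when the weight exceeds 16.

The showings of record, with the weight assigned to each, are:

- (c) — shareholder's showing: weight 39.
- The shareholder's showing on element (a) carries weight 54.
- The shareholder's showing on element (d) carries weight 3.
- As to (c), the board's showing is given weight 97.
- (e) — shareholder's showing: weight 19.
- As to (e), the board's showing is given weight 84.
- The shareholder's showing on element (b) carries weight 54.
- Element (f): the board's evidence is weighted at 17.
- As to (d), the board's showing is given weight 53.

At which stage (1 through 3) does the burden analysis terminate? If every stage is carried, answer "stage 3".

stage 2

Stage 1 — burden on shareholder; standard: the preponderance of the evidence (weight is at least 54).
    (a): 54 ≥ 54 [met]
    (b): 54 ≥ 54 [met]
  The shareholder carries Stage 1; the board now bears the burden.
Stage 2 — burden on board; standard: the preponderance of the evidence (weight is at least 54).
    (c): 97 − 39 = 58 ≥ 54 [met]
    (d): 53 − 3 = 50 < 54 [not met]
  The board does not carry Stage 2.
The analysis ends at Stage 2; the shareholder prevails.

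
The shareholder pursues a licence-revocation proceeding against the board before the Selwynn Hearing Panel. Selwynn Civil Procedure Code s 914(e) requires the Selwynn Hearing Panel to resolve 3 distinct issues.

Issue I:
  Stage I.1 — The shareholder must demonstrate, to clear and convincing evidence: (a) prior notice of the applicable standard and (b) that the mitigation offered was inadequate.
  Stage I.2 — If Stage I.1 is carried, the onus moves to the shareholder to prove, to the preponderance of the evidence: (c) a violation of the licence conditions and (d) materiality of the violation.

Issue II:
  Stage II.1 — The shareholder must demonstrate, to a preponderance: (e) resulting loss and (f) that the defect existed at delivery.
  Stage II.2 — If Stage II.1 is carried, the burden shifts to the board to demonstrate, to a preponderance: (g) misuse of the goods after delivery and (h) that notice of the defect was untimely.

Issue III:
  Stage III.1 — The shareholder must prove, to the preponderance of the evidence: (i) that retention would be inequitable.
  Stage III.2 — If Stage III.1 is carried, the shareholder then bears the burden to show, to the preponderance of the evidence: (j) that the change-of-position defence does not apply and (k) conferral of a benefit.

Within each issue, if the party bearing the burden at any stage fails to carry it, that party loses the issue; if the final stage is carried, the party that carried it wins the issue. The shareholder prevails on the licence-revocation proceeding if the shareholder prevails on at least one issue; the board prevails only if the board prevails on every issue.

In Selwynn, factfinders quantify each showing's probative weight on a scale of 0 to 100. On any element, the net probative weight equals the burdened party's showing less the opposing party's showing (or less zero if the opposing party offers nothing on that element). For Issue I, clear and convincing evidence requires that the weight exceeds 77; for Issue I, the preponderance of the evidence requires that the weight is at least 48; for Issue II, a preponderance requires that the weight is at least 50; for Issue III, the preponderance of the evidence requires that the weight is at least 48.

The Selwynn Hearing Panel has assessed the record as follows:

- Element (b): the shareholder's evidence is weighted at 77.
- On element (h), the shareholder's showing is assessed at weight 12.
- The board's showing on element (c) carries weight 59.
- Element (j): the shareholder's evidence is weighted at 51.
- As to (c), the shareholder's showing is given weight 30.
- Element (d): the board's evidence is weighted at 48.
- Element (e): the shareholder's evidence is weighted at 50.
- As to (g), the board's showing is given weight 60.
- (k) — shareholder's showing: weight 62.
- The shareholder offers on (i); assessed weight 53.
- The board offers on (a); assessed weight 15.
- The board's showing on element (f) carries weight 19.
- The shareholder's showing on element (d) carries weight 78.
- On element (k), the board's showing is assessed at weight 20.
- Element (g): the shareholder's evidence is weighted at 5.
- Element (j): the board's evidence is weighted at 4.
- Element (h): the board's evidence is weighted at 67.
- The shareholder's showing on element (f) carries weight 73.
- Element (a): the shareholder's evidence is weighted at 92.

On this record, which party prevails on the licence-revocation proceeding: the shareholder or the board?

board

— Issue I —
At Stage I.1 the shareholder must meet clear and convincing evidence (weight exceeds 77): on (a) the weight is 92 less the opposing 15 gives net 77, ≤ 77, so (a) does not meet the standard; on (b) the weight is 77, ≤ 77, so (b) does not meet the standard.
  Not every element is met, so the shareholder fails to carry Stage I.1.
The analysis ends at Stage I.1; the board prevails on this issue.
— Issue II —
At Stage II.1 the shareholder must meet a preponderance (weight is at least 50): on (e) the weight is 50, which does reach 50, so (e) meets the standard; on (f) the weight is 73 less the opposing 19 gives net 54, ≥ 50, so (f) meets the standard.
  All elements met. The burden passes to the board.
At Stage II.2 the board must meet a preponderance (weight is at least 50): on (g) the weight is 60 less the opposing 5 gives net 55, ≥ 50, so (g) meets the standard; on (h) the weight is 67 less the opposing 12 gives net 55, ≥ 50, so (h) meets the standard.
  All elements met at the final stage.
Every stage carried; the board prevails on this issue.
— Issue III —
At Stage III.1 the shareholder must meet the preponderance of the evidence (weight is at least 48): on (i) the weight is 53, ≥ 48, so (i) meets the standard.
  Stage III.1 carried; the burden remains with the shareholder.
At Stage III.2 the shareholder must meet the preponderance of the evidence (weight is at least 48): on (j) the weight is 51 less the opposing 4 gives net 47, < 48, so (j) does not meet the standard; on (k) the weight is 62 less the opposing 20 gives net 42, < 48, so (k) does not meet the standard.
  Not every element is met, so the shareholder fails to carry Stage III.2.
The analysis ends at Stage III.2; the board prevails on this issue.
Per-issue: Issue I → board; Issue II → board; Issue III → board. The shareholder must prevail on at least one issue; overall, the board prevails.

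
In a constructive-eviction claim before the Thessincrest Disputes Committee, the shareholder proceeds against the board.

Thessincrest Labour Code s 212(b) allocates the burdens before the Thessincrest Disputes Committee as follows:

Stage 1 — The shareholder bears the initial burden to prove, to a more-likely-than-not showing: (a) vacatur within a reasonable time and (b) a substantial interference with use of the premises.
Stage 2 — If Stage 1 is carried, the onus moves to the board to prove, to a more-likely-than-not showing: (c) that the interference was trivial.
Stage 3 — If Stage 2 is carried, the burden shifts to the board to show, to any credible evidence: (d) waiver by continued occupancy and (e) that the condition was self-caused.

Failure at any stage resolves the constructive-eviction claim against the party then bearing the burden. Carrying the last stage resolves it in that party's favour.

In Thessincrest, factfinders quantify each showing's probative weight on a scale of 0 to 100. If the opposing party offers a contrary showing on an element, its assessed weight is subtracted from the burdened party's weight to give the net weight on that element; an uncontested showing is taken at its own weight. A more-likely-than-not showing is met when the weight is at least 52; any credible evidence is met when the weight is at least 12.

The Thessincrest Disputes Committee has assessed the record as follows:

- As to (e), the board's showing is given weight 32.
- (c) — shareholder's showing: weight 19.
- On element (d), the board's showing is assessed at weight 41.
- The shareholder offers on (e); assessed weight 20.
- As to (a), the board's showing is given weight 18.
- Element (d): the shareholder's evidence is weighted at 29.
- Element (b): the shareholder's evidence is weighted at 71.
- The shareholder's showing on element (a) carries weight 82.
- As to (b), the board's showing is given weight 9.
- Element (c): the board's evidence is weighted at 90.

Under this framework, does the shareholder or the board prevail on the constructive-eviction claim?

board

Stage 1 (shareholder, a more-likely-than-not showing, weight is at least 52): (a) net 82−18=64 ≥ 52 — meets; (b) net 71−9=62 ≥ 52 — meets.
  All elements met. The burden passes to the board.
Stage 2 (board, a more-likely-than-not showing, weight is at least 52): (c) net 90−19=71 ≥ 52 — meets.
  Stage 2 is satisfied; the board continues to bear the burden.
Stage 3 (board, any credible evidence, weight is at least 12): (d) net 41−29=12 ≥ 12 — meets; (e) net 32−20=12 ≥ 12 — meets.
  Stage 3 carried; the final stage is satisfied.
Every stage carried; the board prevails.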